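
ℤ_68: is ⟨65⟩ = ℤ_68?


g generates ℤ_n iff gcd(g, n) = 1
gcd(65, 68) = 1
Since gcd = 1, 65 is a generator.

Yes, 65 generates ℤ_68


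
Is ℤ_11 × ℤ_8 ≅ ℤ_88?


Comparing ℤ_11 × ℤ_8 and ℤ_88:
gcd(11,8) = 1, so ℤ_11 × ℤ_8 ≅ ℤ_88 (CRT)

Yes, ℤ_11 × ℤ_8 ≅ ℤ_88


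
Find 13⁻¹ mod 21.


Use the extended Euclidean algorithm to write 1 = 13·s + 21·t; then s mod 21 is the inverse.
Euclidean algorithm:
  13 = 0·21 + 13
  21 = 1·13 + 8
  13 = 1·8 + 5
  8 = 1·5 + 3
  5 = 1·3 + 2
  3 = 1·2 + 1
  2 = 2·1 + 0
gcd(13,21) = 1
Back-substitution gives: 13·(-8) + 21·(5) = 1
So 13⁻¹ ≡ -8 ≡ 13 (mod 21)
Check: 13 × 13 = 169 ≡ 1 (mod 21) ✓

13⁻¹ ≡ 13 (mod 21)


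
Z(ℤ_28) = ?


Z(G) = {g ∈ G | gx = xg for all x ∈ G}
ℤ_28 is abelian, so Z(G) = G

Z(ℤ_28) = ℤ_28


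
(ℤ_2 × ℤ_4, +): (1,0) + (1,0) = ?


Operation: componentwise addition mod (2, 4)
(1,0) + (1,0) = ((a₁+b₁) mod 2, (a₂+b₂) mod 4) with a = (1,0), b = (1,0)

(1,0) + (1,0) = (0,0)


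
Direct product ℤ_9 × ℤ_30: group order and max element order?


|ℤ_9 × ℤ_30| = 9 × 30 = 270
Max element order = lcm(9,30) = 90
Cyclic? No (gcd=3)

|ℤ_9×ℤ_30| = 270, max element order = 90


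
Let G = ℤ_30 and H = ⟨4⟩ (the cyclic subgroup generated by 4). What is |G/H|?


|⟨4⟩| = n / gcd(4, 30) = 30 / 2 = 15
H is normal (ℤ_30 is abelian).
|G/H| = |G| / |H| = 30 / 15 = 2

|G/H| = 2


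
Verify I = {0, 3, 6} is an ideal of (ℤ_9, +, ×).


Check ideal conditions for I = {0, 3, 6} in ℤ_9:
(1) I is an additive subgroup? Yes
(2) For r ∈ ℤ_9 and a ∈ I: r·a ∈ I? Yes

Yes, I is an ideal of ℤ_9


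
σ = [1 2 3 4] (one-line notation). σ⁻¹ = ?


To find σ⁻¹, swap domain and range:
σ(1) = 1 → σ⁻¹(1) = 1
σ(2) = 2 → σ⁻¹(2) = 2
σ(3) = 3 → σ⁻¹(3) = 3
σ(4) = 4 → σ⁻¹(4) = 4

σ⁻¹ = [1 2 3 4]


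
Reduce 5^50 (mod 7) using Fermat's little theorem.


Fermat's little theorem: if p is prime and gcd(a,p)=1, then a^(p-1) ≡ 1 (mod p)
p = 7 is prime, gcd(5,7) = 1
Reduce exponent: 50 mod 6 = 2
So 5^50 ≡ 5^2 (mod 7)
5^2 mod 7 = 4

5^50 ≡ 4 (mod 7)


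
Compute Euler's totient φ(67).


Factor n: 67 = 67
φ(n) = n · ∏(1 - 1/p) over distinct primes p | n
φ(67) = 67 · (1 - 1/67) = 66

φ(67) = 66


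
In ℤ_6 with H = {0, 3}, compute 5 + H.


5 + H = {5 + h (mod 6) : h ∈ H}
5+0=5, 5+3=2
5 + H = {2, 5} = 2 + H

5 + H = {2, 5}


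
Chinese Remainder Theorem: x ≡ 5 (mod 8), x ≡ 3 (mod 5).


m₁ = 8, m₂ = 5, gcd = 1, so CRT applies. M = m₁·m₂ = 40
Let M₁ = M/m₁ = 5, M₂ = M/m₂ = 8
Find y₁ ≡ M₁⁻¹ (mod m₁): 5⁻¹ ≡ 5 (mod 8)
Find y₂ ≡ M₂⁻¹ (mod m₂): 8⁻¹ ≡ 2 (mod 5)
x = a₁·M₁·y₁ + a₂·M₂·y₂ = 5·5·5 + 3·8·2 = 173
Reduce mod 40: x ≡ 13
Check: 13 mod 8 = 5 ✓, 13 mod 5 = 3 ✓

x ≡ 13 (mod 40)


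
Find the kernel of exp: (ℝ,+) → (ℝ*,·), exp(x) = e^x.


Kernel = preimage of identity
ker(exp) = {x ∈ ℝ | e^x = 1} = {0}

ker(exp) = {0}


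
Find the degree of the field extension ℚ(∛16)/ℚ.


∛16 has minimal polynomial x³ - 16 (irreducible over ℚ since 16 is not a perfect cube)

[ℚ(∛16)/ℚ] = 3


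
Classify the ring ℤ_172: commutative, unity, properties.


ℤ_172 is a commutative ring with unity 1; 172 = 2×86 is composite, so 2·86 ≡ 0 gives zero divisors (not an integral domain)
Commutative: Yes
Integral domain: No
Has unity: Yes

ℤ_172: Commutative=Yes, Unity=Yes


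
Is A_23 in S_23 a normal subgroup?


H = A_23 in S_23
A_23 has index 2 in S_23, and every subgroup of index 2 is normal

Yes, normal subgroup


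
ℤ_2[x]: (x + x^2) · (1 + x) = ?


Expand and collect like terms; reduce coefficients mod 2:
x^0: 0·1 = 0 ≡ 0 (mod 2)
x^1: 0·1 + 1·1 = 1 ≡ 1 (mod 2)
x^2: 1·1 + 1·1 = 2 ≡ 0 (mod 2)
x^3: 1·1 = 1 ≡ 1 (mod 2)
Result: x + x^3

f · g = x + x^3


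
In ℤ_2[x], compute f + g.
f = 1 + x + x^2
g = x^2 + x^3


Add coefficients mod 2:
x^0: 1 + 0 = 1 (mod 2)
x^1: 1 + 0 = 1 (mod 2)
x^2: 1 + 1 = 0 (mod 2)
x^3: 0 + 1 = 1 (mod 2)
Result: 1 + x + x^3

f + g = 1 + x + x^3


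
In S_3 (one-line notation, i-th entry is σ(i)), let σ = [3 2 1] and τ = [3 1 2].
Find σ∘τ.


σ∘τ: apply τ first, then σ
1 →τ 3 →σ 1
2 →τ 1 →σ 3
3 →τ 2 →σ 2

σ∘τ = [1 3 2]


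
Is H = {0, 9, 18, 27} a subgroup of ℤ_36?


Subgroup test for H = {0, 9, 18, 27} in (ℤ_36, +):
(1) 0 ∈ H? Yes
(2) Closure: for all a,b ∈ H, (a+b) mod 36 ∈ H? Yes
(3) Inverses: for all a ∈ H, -a mod 36 ∈ H? Yes

Yes, H is a subgroup of ℤ_36


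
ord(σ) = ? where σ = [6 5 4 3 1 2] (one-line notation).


Cycle decomposition: (1 6 2 5) (3 4)
Cycle lengths: 4, 2
Order = lcm(4, 2) = 4

ord(σ) = 4


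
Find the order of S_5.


|S_n| = n! (number of permutations of n symbols)
|S_5| = 5! = 120

|S_5| = 120


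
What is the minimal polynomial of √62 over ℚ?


√62 satisfies x² - 62 = 0, irreducible over ℚ since 62 is squarefree

Minimal polynomial: x² - 62


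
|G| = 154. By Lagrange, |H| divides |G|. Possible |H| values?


Lagrange's theorem: |H| divides |G|
|G| = 154
Divisors of 154: 1, 2, 7, 11, 14, 22, 77, 154

Possible subgroup orders: {1, 2, 7, 11, 14, 22, 77, 154}


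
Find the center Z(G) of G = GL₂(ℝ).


Z(G) = {g ∈ G | gx = xg for all x ∈ G}
Only scalar multiples of the identity commute with all invertible matrices

Z(GL₂(ℝ)) = {aI : a ∈ ℝ, a ≠ 0}


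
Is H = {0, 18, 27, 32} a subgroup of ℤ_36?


Subgroup test for H = {0, 18, 27, 32} in (ℤ_36, +):
(1) 0 ∈ H? Yes
(2) Closure: for all a,b ∈ H, (a+b) mod 36 ∈ H? No  [counterexample: 18 + 27 = 9 ∉ H]
(3) Inverses: for all a ∈ H, -a mod 36 ∈ H? No

No, H is not a subgroup of ℤ_36


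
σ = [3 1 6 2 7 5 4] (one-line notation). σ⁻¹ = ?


To find σ⁻¹, swap domain and range:
σ(1) = 3 → σ⁻¹(3) = 1
σ(2) = 1 → σ⁻¹(1) = 2
σ(3) = 6 → σ⁻¹(6) = 3
σ(4) = 2 → σ⁻¹(2) = 4
σ(5) = 7 → σ⁻¹(7) = 5
σ(6) = 5 → σ⁻¹(5) = 6
σ(7) = 4 → σ⁻¹(4) = 7

σ⁻¹ = [2 4 1 7 6 3 5]


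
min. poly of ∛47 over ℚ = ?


∛47 satisfies x³ - 47 = 0, irreducible over ℚ (no rational root; 47 is not a perfect cube)

Minimal polynomial: x³ - 47


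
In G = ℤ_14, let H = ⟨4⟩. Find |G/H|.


|⟨4⟩| = n / gcd(4, 14) = 14 / 2 = 7
H is normal (ℤ_14 is abelian).
|G/H| = |G| / |H| = 14 / 7 = 2

|G/H| = 2


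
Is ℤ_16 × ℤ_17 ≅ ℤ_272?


Comparing ℤ_16 × ℤ_17 and ℤ_272:
gcd(16,17) = 1, so ℤ_16 × ℤ_17 ≅ ℤ_272 (CRT)

Yes, ℤ_16 × ℤ_17 ≅ ℤ_272


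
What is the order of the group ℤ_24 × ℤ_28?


|A × B| = |A| · |B|
|ℤ_24 × ℤ_28| = 24 × 28 = 672

|ℤ_24 × ℤ_28| = 672


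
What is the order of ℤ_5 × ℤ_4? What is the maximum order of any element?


|ℤ_5 × ℤ_4| = 5 × 4 = 20
Max element order = lcm(5,4) = 20
Cyclic? Yes (gcd=1)

|ℤ_5×ℤ_4| = 20, max element order = 20


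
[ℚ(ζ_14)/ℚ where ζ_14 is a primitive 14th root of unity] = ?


[ℚ(ζ_n):ℚ] = deg Φ_n(x) = φ(n). Here φ(14) = 6

[ℚ(ζ_14)/ℚ where ζ_14 is a primitive 14th root of unity] = 6


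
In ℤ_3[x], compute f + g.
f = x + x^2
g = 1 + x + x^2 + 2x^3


Add coefficients mod 3:
x^0: 0 + 1 = 1 (mod 3)
x^1: 1 + 1 = 2 (mod 3)
x^2: 1 + 1 = 2 (mod 3)
x^3: 0 + 2 = 2 (mod 3)
Result: 1 + 2x + 2x^2 + 2x^3

f + g = 1 + 2x + 2x^2 + 2x^3


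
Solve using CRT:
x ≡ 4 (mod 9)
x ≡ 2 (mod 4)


m₁ = 9, m₂ = 4, gcd = 1, so CRT applies. M = m₁·m₂ = 36
Let M₁ = M/m₁ = 4, M₂ = M/m₂ = 9
Find y₁ ≡ M₁⁻¹ (mod m₁): 4⁻¹ ≡ 7 (mod 9)
Find y₂ ≡ M₂⁻¹ (mod m₂): 9⁻¹ ≡ 1 (mod 4)
x = a₁·M₁·y₁ + a₂·M₂·y₂ = 4·4·7 + 2·9·1 = 130
Reduce mod 36: x ≡ 22
Check: 22 mod 9 = 4 ✓, 22 mod 4 = 2 ✓

x ≡ 22 (mod 36)


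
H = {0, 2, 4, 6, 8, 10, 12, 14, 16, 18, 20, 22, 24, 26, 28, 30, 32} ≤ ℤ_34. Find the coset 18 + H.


18 + H = {18 + h (mod 34) : h ∈ H}
18+0=18, 18+2=20, 18+4=22, 18+6=24, 18+8=26, 18+10=28, 18+12=30, 18+14=32, 18+16=0, 18+18=2, 18+20=4, 18+22=6, 18+24=8, 18+26=10, 18+28=12, 18+30=14, 18+32=16
18 + H = {0, 2, 4, 6, 8, 10, 12, 14, 16, 18, 20, 22, 24, 26, 28, 30, 32} = 0 + H

18 + H = {0, 2, 4, 6, 8, 10, 12, 14, 16, 18, 20, 22, 24, 26, 28, 30, 32}


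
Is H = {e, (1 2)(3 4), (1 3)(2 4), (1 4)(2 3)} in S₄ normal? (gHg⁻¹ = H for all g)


H = {e, (1 2)(3 4), (1 3)(2 4), (1 4)(2 3)} in S₄
This is the Klein four-group V₄; it is normal in S₄ (it is a union of conjugacy classes)

Yes, normal subgroup


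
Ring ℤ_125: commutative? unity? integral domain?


ℤ_125 is a commutative ring with unity 1; 125 = 5×25 is composite, so 5·25 ≡ 0 gives zero divisors (not an integral domain)
Commutative: Yes
Integral domain: No
Has unity: Yes

ℤ_125: Commutative=Yes, Unity=Yes


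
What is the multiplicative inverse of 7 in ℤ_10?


Use the extended Euclidean algorithm to write 1 = 7·s + 10·t; then s mod 10 is the inverse.
Euclidean algorithm:
  7 = 0·10 + 7
  10 = 1·7 + 3
  7 = 2·3 + 1
  3 = 3·1 + 0
gcd(7,10) = 1
Back-substitution gives: 7·(3) + 10·(-2) = 1
So 7⁻¹ ≡ 3 ≡ 3 (mod 10)
Check: 7 × 3 = 21 ≡ 1 (mod 10) ✓

7⁻¹ ≡ 3 (mod 10)


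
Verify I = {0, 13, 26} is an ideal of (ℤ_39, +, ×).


Check ideal conditions for I = {0, 13, 26} in ℤ_39:
(1) I is an additive subgroup? Yes
(2) For r ∈ ℤ_39 and a ∈ I: r·a ∈ I? Yes

Yes, I is an ideal of ℤ_39


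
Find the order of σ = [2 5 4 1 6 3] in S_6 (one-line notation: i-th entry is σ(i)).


Cycle decomposition: (1 2 5 6 3 4)
Cycle lengths: 6
Order = lcm(6) = 6

ord(σ) = 6


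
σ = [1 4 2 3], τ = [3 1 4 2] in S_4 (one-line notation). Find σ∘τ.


σ∘τ: apply τ first, then σ
1 →τ 3 →σ 2
2 →τ 1 →σ 1
3 →τ 4 →σ 3
4 →τ 2 →σ 4

σ∘τ = [2 1 3 4]


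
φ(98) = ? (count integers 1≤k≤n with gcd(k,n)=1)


Factor n: 98 = 2 × 7^2
φ(n) = n · ∏(1 - 1/p) over distinct primes p | n
φ(98) = 98 · (1 - 1/2) · (1 - 1/7) = 42

φ(98) = 42


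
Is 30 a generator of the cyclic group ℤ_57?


g generates ℤ_n iff gcd(g, n) = 1
gcd(30, 57) = 3
Since gcd = 3 ≠ 1, ⟨30⟩ has order 19 < 57, so 30 is not a generator.

No, 30 does not generate ℤ_57


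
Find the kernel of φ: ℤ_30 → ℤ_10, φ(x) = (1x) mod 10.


Kernel = preimage of identity
ker(φ) = {x ∈ ℤ_30 : 1x ≡ 0 (mod 10)}. Since 10 | 30, φ is well-defined. The kernel is the cyclic subgroup ⟨10⟩ of ℤ_30 (order 3), i.e. {0, 10, 20}

ker(φ) = {0, 10, 20}


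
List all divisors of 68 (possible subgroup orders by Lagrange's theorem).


Lagrange's theorem: |H| divides |G|
|G| = 68
Divisors of 68: 1, 2, 4, 17, 34, 68

Possible subgroup orders: {1, 2, 4, 17, 34, 68}


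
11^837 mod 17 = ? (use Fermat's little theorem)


Fermat's little theorem: if p is prime and gcd(a,p)=1, then a^(p-1) ≡ 1 (mod p)
p = 17 is prime, gcd(11,17) = 1
Reduce exponent: 837 mod 16 = 5
So 11^837 ≡ 11^5 (mod 17)
11^5 mod 17 = 10

11^837 ≡ 10 (mod 17)


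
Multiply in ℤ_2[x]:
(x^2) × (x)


Expand and collect like terms; reduce coefficients mod 2:
x^0: 0·0 = 0 ≡ 0 (mod 2)
x^1: 0·1 + 0·0 = 0 ≡ 0 (mod 2)
x^2: 0·1 + 1·0 = 0 ≡ 0 (mod 2)
x^3: 1·1 = 1 ≡ 1 (mod 2)
Result: x^3

f · g = x^3


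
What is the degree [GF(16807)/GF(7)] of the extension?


GF(16807) = GF(7^5), so the extension degree is 5

[GF(16807)/GF(7)] = 5


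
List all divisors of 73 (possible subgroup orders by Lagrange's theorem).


Lagrange's theorem: |H| divides |G|
|G| = 73
Divisors of 73: 1, 73

Possible subgroup orders: {1, 73}


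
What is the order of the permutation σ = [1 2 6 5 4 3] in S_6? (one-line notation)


Cycle decomposition: (3 6) (4 5)
Cycle lengths: 2, 2
Order = lcm(2, 2) = 2

ord(σ) = 2


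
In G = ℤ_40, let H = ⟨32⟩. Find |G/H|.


|⟨32⟩| = n / gcd(32, 40) = 40 / 8 = 5
H is normal (ℤ_40 is abelian).
|G/H| = |G| / |H| = 40 / 5 = 8

|G/H| = 8


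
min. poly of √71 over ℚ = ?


√71 satisfies x² - 71 = 0, irreducible over ℚ since 71 is squarefree

Minimal polynomial: x² - 71


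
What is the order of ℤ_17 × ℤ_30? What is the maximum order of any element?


|ℤ_17 × ℤ_30| = 17 × 30 = 510
Max element order = lcm(17,30) = 510
Cyclic? Yes (gcd=1)

|ℤ_17×ℤ_30| = 510, max element order = 510


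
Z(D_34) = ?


Z(G) = {g ∈ G | gx = xg for all x ∈ G}
For even n, Z(D_n) = {e, r^(n/2)}: the 180° rotation r^17 commutes with every reflection and rotation

Z(D_34) = {e, r^17}


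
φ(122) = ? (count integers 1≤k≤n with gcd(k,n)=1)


Factor n: 122 = 2 × 61
φ(n) = n · ∏(1 - 1/p) over distinct primes p | n
φ(122) = 122 · (1 - 1/2) · (1 - 1/61) = 60

φ(122) = 60


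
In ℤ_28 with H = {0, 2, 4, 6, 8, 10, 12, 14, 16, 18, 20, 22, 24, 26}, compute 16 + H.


16 + H = {16 + h (mod 28) : h ∈ H}
16+0=16, 16+2=18, 16+4=20, 16+6=22, 16+8=24, 16+10=26, 16+12=0, 16+14=2, 16+16=4, 16+18=6, 16+20=8, 16+22=10, 16+24=12, 16+26=14
16 + H = {0, 2, 4, 6, 8, 10, 12, 14, 16, 18, 20, 22, 24, 26} = 0 + H

16 + H = {0, 2, 4, 6, 8, 10, 12, 14, 16, 18, 20, 22, 24, 26}


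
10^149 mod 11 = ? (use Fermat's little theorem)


Fermat's little theorem: if p is prime and gcd(a,p)=1, then a^(p-1) ≡ 1 (mod p)
p = 11 is prime, gcd(10,11) = 1
Reduce exponent: 149 mod 10 = 9
So 10^149 ≡ 10^9 (mod 11)
10^9 mod 11 = 10

10^149 ≡ 10 (mod 11)


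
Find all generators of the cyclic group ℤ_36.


g generates ℤ_n iff gcd(g,n) = 1
Prime factors of 36: 2, 3
Generators are g ∈ {1,...,35} not divisible by any of these primes.
Generators: {1, 5, 7, 11, 13, 17, 19, 23, 25, 29, 31, 35}
Number of generators = φ(36) = 12

Generators of ℤ_36 = {1, 5, 7, 11, 13, 17, 19, 23, 25, 29, 31, 35}


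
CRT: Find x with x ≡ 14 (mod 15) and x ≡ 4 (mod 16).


m₁ = 15, m₂ = 16, gcd = 1, so CRT applies. M = m₁·m₂ = 240
Let M₁ = M/m₁ = 16, M₂ = M/m₂ = 15
Find y₁ ≡ M₁⁻¹ (mod m₁): 16⁻¹ ≡ 1 (mod 15)
Find y₂ ≡ M₂⁻¹ (mod m₂): 15⁻¹ ≡ 15 (mod 16)
x = a₁·M₁·y₁ + a₂·M₂·y₂ = 14·16·1 + 4·15·15 = 1124
Reduce mod 240: x ≡ 164
Check: 164 mod 15 = 14 ✓, 164 mod 16 = 4 ✓

x ≡ 164 (mod 240)


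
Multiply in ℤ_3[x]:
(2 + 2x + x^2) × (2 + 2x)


Expand and collect like terms; reduce coefficients mod 3:
x^0: 2·2 = 4 ≡ 1 (mod 3)
x^1: 2·2 + 2·2 = 8 ≡ 2 (mod 3)
x^2: 2·2 + 1·2 = 6 ≡ 0 (mod 3)
x^3: 1·2 = 2 ≡ 2 (mod 3)
Result: 1 + 2x + 2x^3

f · g = 1 + 2x + 2x^3


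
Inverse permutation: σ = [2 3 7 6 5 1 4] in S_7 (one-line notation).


To find σ⁻¹, swap domain and range:
σ(1) = 2 → σ⁻¹(2) = 1
σ(2) = 3 → σ⁻¹(3) = 2
σ(3) = 7 → σ⁻¹(7) = 3
σ(4) = 6 → σ⁻¹(6) = 4
σ(5) = 5 → σ⁻¹(5) = 5
σ(6) = 1 → σ⁻¹(1) = 6
σ(7) = 4 → σ⁻¹(4) = 7

σ⁻¹ = [6 1 2 7 5 4 3]


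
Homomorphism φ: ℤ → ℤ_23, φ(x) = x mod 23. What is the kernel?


Kernel = preimage of identity
ker(φ) = {x ∈ ℤ : x ≡ 0 (mod 23)} = 23ℤ = {0, ±23, ±46, ...}

ker(φ) = 23ℤ


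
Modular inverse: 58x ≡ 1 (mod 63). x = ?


Use the extended Euclidean algorithm to write 1 = 58·s + 63·t; then s mod 63 is the inverse.
Euclidean algorithm:
  58 = 0·63 + 58
  63 = 1·58 + 5
  58 = 11·5 + 3
  5 = 1·3 + 2
  3 = 1·2 + 1
  2 = 2·1 + 0
gcd(58,63) = 1
Back-substitution gives: 58·(25) + 63·(-23) = 1
So 58⁻¹ ≡ 25 ≡ 25 (mod 63)
Check: 58 × 25 = 1450 ≡ 1 (mod 63) ✓

58⁻¹ ≡ 25 (mod 63)


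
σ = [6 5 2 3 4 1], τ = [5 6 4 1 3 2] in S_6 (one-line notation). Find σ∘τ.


σ∘τ: apply τ first, then σ
1 →τ 5 →σ 4
2 →τ 6 →σ 1
3 →τ 4 →σ 3
4 →τ 1 →σ 6
5 →τ 3 →σ 2
6 →τ 2 →σ 5

σ∘τ = [4 1 3 6 2 5]


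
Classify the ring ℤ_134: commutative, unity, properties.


ℤ_134 is a commutative ring with unity 1; 134 = 2×67 is composite, so 2·67 ≡ 0 gives zero divisors (not an integral domain)
Commutative: Yes
Integral domain: No
Has unity: Yes

ℤ_134: Commutative=Yes, Unity=Yes


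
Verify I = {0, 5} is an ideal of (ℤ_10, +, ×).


Check ideal conditions for I = {0, 5} in ℤ_10:
(1) I is an additive subgroup? Yes
(2) For r ∈ ℤ_10 and a ∈ I: r·a ∈ I? Yes

Yes, I is an ideal of ℤ_10


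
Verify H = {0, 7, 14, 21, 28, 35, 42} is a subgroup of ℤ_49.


Subgroup test for H = {0, 7, 14, 21, 28, 35, 42} in (ℤ_49, +):
(1) 0 ∈ H? Yes
(2) Closure: for all a,b ∈ H, (a+b) mod 49 ∈ H? Yes
(3) Inverses: for all a ∈ H, -a mod 49 ∈ H? Yes

Yes, H is a subgroup of ℤ_49


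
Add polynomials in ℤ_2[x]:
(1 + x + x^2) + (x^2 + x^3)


Add coefficients mod 2:
x^0: 1 + 0 = 1 (mod 2)
x^1: 1 + 0 = 1 (mod 2)
x^2: 1 + 1 = 0 (mod 2)
x^3: 0 + 1 = 1 (mod 2)
Result: 1 + x + x^3

f + g = 1 + x + x^3


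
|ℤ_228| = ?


ℤ_n has n elements.

|ℤ_228| = 228


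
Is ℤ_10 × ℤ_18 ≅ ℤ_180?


Comparing ℤ_10 × ℤ_18 and ℤ_180:
gcd(10,18) = 2 ≠ 1. Max element order in ℤ_10×ℤ_18 is lcm(10,18) = 90 < 180, so it has no element of order 180

No, ℤ_10 × ℤ_18 ≇ ℤ_180


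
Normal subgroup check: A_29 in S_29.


H = A_29 in S_29
A_29 has index 2 in S_29, and every subgroup of index 2 is normal

Yes, normal subgroup


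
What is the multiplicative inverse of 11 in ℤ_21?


Use the extended Euclidean algorithm to write 1 = 11·s + 21·t; then s mod 21 is the inverse.
Euclidean algorithm:
  11 = 0·21 + 11
  21 = 1·11 + 10
  11 = 1·10 + 1
  10 = 10·1 + 0
gcd(11,21) = 1
Back-substitution gives: 11·(2) + 21·(-1) = 1
So 11⁻¹ ≡ 2 ≡ 2 (mod 21)
Check: 11 × 2 = 22 ≡ 1 (mod 21) ✓

11⁻¹ ≡ 2 (mod 21)


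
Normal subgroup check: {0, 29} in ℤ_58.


H = {0, 29} in ℤ_58
ℤ_58 is abelian; every subgroup of an abelian group is normal

Yes, normal subgroup


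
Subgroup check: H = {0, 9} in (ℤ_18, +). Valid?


Subgroup test for H = {0, 9} in (ℤ_18, +):
(1) 0 ∈ H? Yes
(2) Closure: for all a,b ∈ H, (a+b) mod 18 ∈ H? Yes
(3) Inverses: for all a ∈ H, -a mod 18 ∈ H? Yes

Yes, H is a subgroup of ℤ_18


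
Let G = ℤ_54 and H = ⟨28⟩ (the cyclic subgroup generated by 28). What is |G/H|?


|⟨28⟩| = n / gcd(28, 54) = 54 / 2 = 27
H is normal (ℤ_54 is abelian).
|G/H| = |G| / |H| = 54 / 27 = 2

|G/H| = 2


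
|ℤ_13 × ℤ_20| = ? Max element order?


|ℤ_13 × ℤ_20| = 13 × 20 = 260
Max element order = lcm(13,20) = 260
Cyclic? Yes (gcd=1)

|ℤ_13×ℤ_20| = 260, max element order = 260


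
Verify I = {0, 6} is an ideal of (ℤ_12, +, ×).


Check ideal conditions for I = {0, 6} in ℤ_12:
(1) I is an additive subgroup? Yes
(2) For r ∈ ℤ_12 and a ∈ I: r·a ∈ I? Yes

Yes, I is an ideal of ℤ_12


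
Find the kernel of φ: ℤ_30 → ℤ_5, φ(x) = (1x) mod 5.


Kernel = preimage of identity
ker(φ) = {x ∈ ℤ_30 : 1x ≡ 0 (mod 5)}. Since 5 | 30, φ is well-defined. The kernel is the cyclic subgroup ⟨5⟩ of ℤ_30 (order 6), i.e. {0, 5, 10, 15, 20, 25}

ker(φ) = {0, 5, 10, 15, 20, 25}


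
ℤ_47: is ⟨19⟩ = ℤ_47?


g generates ℤ_n iff gcd(g, n) = 1
gcd(19, 47) = 1
Since gcd = 1, 19 is a generator.

Yes, 19 generates ℤ_47


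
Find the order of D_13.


|D_n| = 2n (n rotations and n reflections)
|D_13| = 2×13 = 26

|D_13| = 26


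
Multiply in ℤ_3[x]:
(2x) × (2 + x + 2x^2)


Expand and collect like terms; reduce coefficients mod 3:
x^0: 0·2 = 0 ≡ 0 (mod 3)
x^1: 0·1 + 2·2 = 4 ≡ 1 (mod 3)
x^2: 0·2 + 2·1 = 2 ≡ 2 (mod 3)
x^3: 2·2 = 4 ≡ 1 (mod 3)
Result: x + 2x^2 + x^3

f · g = x + 2x^2 + x^3


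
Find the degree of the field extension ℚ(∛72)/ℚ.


∛72 has minimal polynomial x³ - 72 (irreducible over ℚ since 72 is not a perfect cube)

[ℚ(∛72)/ℚ] = 3


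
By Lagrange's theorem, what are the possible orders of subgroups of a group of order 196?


Lagrange's theorem: |H| divides |G|
|G| = 196
Divisors of 196: 1, 2, 4, 7, 14, 28, 49, 98, 196

Possible subgroup orders: {1, 2, 4, 7, 14, 28, 49, 98, 196}


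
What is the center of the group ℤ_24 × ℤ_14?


Z(G) = {g ∈ G | gx = xg for all x ∈ G}
Direct product of abelian groups is abelian, so Z(G) = G

Z(ℤ_24 × ℤ_14) = ℤ_24 × ℤ_14


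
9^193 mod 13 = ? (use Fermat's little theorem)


Fermat's little theorem: if p is prime and gcd(a,p)=1, then a^(p-1) ≡ 1 (mod p)
p = 13 is prime, gcd(9,13) = 1
Reduce exponent: 193 mod 12 = 1
So 9^193 ≡ 9^1 (mod 13)
9^1 mod 13 = 9

9^193 ≡ 9 (mod 13)


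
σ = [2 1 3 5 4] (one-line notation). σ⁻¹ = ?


To find σ⁻¹, swap domain and range:
σ(1) = 2 → σ⁻¹(2) = 1
σ(2) = 1 → σ⁻¹(1) = 2
σ(3) = 3 → σ⁻¹(3) = 3
σ(4) = 5 → σ⁻¹(5) = 4
σ(5) = 4 → σ⁻¹(4) = 5

σ⁻¹ = [2 1 3 5 4]


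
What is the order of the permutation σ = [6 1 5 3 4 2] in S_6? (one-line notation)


Cycle decomposition: (1 6 2) (3 5 4)
Cycle lengths: 3, 3
Order = lcm(3, 3) = 3

ord(σ) = 3


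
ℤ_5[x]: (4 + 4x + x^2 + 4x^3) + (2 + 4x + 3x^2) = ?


Add coefficients mod 5:
x^0: 4 + 2 = 1 (mod 5)
x^1: 4 + 4 = 3 (mod 5)
x^2: 1 + 3 = 4 (mod 5)
x^3: 4 + 0 = 4 (mod 5)
Result: 1 + 3x + 4x^2 + 4x^3

f + g = 1 + 3x + 4x^2 + 4x^3


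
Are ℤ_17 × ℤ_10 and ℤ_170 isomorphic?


Comparing ℤ_17 × ℤ_10 and ℤ_170:
gcd(17,10) = 1, so ℤ_17 × ℤ_10 ≅ ℤ_170 (CRT)

Yes, ℤ_17 × ℤ_10 ≅ ℤ_170


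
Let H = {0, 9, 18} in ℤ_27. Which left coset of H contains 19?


19 + H = {19 + h (mod 27) : h ∈ H}
19+0=19, 19+9=1, 19+18=10
19 + H = {1, 10, 19} = 1 + H

19 + H = {1, 10, 19}


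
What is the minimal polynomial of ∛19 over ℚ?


∛19 satisfies x³ - 19 = 0, irreducible over ℚ (no rational root; 19 is not a perfect cube)

Minimal polynomial: x³ - 19


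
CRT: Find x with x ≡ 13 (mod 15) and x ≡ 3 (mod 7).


m₁ = 15, m₂ = 7, gcd = 1, so CRT applies. M = m₁·m₂ = 105
Let M₁ = M/m₁ = 7, M₂ = M/m₂ = 15
Find y₁ ≡ M₁⁻¹ (mod m₁): 7⁻¹ ≡ 13 (mod 15)
Find y₂ ≡ M₂⁻¹ (mod m₂): 15⁻¹ ≡ 1 (mod 7)
x = a₁·M₁·y₁ + a₂·M₂·y₂ = 13·7·13 + 3·15·1 = 1228
Reduce mod 105: x ≡ 73
Check: 73 mod 15 = 13 ✓, 73 mod 7 = 3 ✓

x ≡ 73 (mod 105)


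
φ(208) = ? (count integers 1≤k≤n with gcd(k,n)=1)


Factor n: 208 = 2^4 × 13
φ(n) = n · ∏(1 - 1/p) over distinct primes p | n
φ(208) = 208 · (1 - 1/2) · (1 - 1/13) = 96

φ(208) = 96


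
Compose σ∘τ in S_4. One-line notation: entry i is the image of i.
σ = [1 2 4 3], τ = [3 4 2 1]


σ∘τ: apply τ first, then σ
1 →τ 3 →σ 4
2 →τ 4 →σ 3
3 →τ 2 →σ 2
4 →τ 1 →σ 1

σ∘τ = [4 3 2 1]


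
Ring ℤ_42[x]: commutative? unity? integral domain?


ℤ_42 has zero divisors (2·21 ≡ 0), and these lift to constant zero divisors in ℤ_42[x]; so not an integral domain
Commutative: Yes
Integral domain: No
Has unity: Yes

ℤ_42[x]: Commutative=Yes, Unity=Yes


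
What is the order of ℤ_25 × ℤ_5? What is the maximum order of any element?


|ℤ_25 × ℤ_5| = 25 × 5 = 125
Max element order = lcm(25,5) = 25
Cyclic? No (gcd=5)

|ℤ_25×ℤ_5| = 125, max element order = 25


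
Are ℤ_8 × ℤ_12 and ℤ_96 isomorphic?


Comparing ℤ_8 × ℤ_12 and ℤ_96:
gcd(8,12) = 4 ≠ 1. Max element order in ℤ_8×ℤ_12 is lcm(8,12) = 24 < 96, so it has no element of order 96

No, ℤ_8 × ℤ_12 ≇ ℤ_96


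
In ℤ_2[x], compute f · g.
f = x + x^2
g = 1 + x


Expand and collect like terms; reduce coefficients mod 2:
x^0: 0·1 = 0 ≡ 0 (mod 2)
x^1: 0·1 + 1·1 = 1 ≡ 1 (mod 2)
x^2: 1·1 + 1·1 = 2 ≡ 0 (mod 2)
x^3: 1·1 = 1 ≡ 1 (mod 2)
Result: x + x^3

f · g = x + x^3


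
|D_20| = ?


|D_n| = 2n (n rotations and n reflections)
|D_20| = 2×20 = 40

|D_20| = 40


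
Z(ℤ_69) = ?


Z(G) = {g ∈ G | gx = xg for all x ∈ G}
ℤ_69 is abelian, so Z(G) = G

Z(ℤ_69) = ℤ_69


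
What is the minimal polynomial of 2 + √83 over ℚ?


Let α = 2 + √83. Then α - 2 = √83, so (α - 2)² = 83, giving α² - 4α - 79 = 0. Degree 2 and α ∉ ℚ, so this is the minimal polynomial.

Minimal polynomial: x² - 4x - 79


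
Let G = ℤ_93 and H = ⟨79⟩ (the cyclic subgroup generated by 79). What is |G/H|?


|⟨79⟩| = n / gcd(79, 93) = 93 / 1 = 93
H is normal (ℤ_93 is abelian).
|G/H| = |G| / |H| = 93 / 93 = 1

|G/H| = 1


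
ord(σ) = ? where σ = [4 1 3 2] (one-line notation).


Cycle decomposition: (1 4 2)
Cycle lengths: 3
Order = lcm(3) = 3

ord(σ) = 3


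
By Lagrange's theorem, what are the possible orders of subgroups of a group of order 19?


Lagrange's theorem: |H| divides |G|
|G| = 19
Divisors of 19: 1, 19

Possible subgroup orders: {1, 19}


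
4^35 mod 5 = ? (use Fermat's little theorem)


Fermat's little theorem: if p is prime and gcd(a,p)=1, then a^(p-1) ≡ 1 (mod p)
p = 5 is prime, gcd(4,5) = 1
Reduce exponent: 35 mod 4 = 3
So 4^35 ≡ 4^3 (mod 5)
4^3 mod 5 = 4

4^35 ≡ 4 (mod 5)


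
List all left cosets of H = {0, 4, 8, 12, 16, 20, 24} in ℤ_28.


H = {0, 4, 8, 12, 16, 20, 24}, |H| = 7
Number of cosets = |G|/|H| = 28/7 = 4
0 + H = {0, 4, 8, 12, 16, 20, 24}
1 + H = {1, 5, 9, 13, 17, 21, 25}
2 + H = {2, 6, 10, 14, 18, 22, 26}
3 + H = {3, 7, 11, 15, 19, 23, 27}

Cosets: 0+H={0,4,8,12,16,20,24}; 1+H={1,5,9,13,17,21,25}; 2+H={2,6,10,14,18,22,26}; 3+H={3,7,11,15,19,23,27}


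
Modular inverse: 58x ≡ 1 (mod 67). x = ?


Use the extended Euclidean algorithm to write 1 = 58·s + 67·t; then s mod 67 is the inverse.
Euclidean algorithm:
  58 = 0·67 + 58
  67 = 1·58 + 9
  58 = 6·9 + 4
  9 = 2·4 + 1
  4 = 4·1 + 0
gcd(58,67) = 1
Back-substitution gives: 58·(-15) + 67·(13) = 1
So 58⁻¹ ≡ -15 ≡ 52 (mod 67)
Check: 58 × 52 = 3016 ≡ 1 (mod 67) ✓

58⁻¹ ≡ 52 (mod 67)


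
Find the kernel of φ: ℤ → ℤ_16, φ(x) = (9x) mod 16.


Kernel = preimage of identity
ker(φ) = {x ∈ ℤ : 9x ≡ 0 (mod 16)}. gcd(9,16) = 1, so 9x ≡ 0 (mod 16) ⟺ x ≡ 0 (mod 16/1 = 16). Hence ker(φ) = 16ℤ

ker(φ) = 16ℤ


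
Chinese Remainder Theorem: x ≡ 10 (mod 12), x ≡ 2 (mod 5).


m₁ = 12, m₂ = 5, gcd = 1, so CRT applies. M = m₁·m₂ = 60
Let M₁ = M/m₁ = 5, M₂ = M/m₂ = 12
Find y₁ ≡ M₁⁻¹ (mod m₁): 5⁻¹ ≡ 5 (mod 12)
Find y₂ ≡ M₂⁻¹ (mod m₂): 12⁻¹ ≡ 3 (mod 5)
x = a₁·M₁·y₁ + a₂·M₂·y₂ = 10·5·5 + 2·12·3 = 322
Reduce mod 60: x ≡ 22
Check: 22 mod 12 = 10 ✓, 22 mod 5 = 2 ✓

x ≡ 22 (mod 60)


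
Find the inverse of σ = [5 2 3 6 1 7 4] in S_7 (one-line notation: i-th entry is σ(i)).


To find σ⁻¹, swap domain and range:
σ(1) = 5 → σ⁻¹(5) = 1
σ(2) = 2 → σ⁻¹(2) = 2
σ(3) = 3 → σ⁻¹(3) = 3
σ(4) = 6 → σ⁻¹(6) = 4
σ(5) = 1 → σ⁻¹(1) = 5
σ(6) = 7 → σ⁻¹(7) = 6
σ(7) = 4 → σ⁻¹(4) = 7

σ⁻¹ = [5 2 3 7 1 4 6]


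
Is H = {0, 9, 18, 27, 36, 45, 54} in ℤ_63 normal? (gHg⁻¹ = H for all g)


H = {0, 9, 18, 27, 36, 45, 54} in ℤ_63
ℤ_63 is abelian; every subgroup of an abelian group is normal

Yes, normal subgroup


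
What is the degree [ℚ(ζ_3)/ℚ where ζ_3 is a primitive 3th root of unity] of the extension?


[ℚ(ζ_n):ℚ] = deg Φ_n(x) = φ(n). Here φ(3) = 2

[ℚ(ζ_3)/ℚ where ζ_3 is a primitive 3th root of unity] = 2


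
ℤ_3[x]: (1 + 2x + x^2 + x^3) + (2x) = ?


Add coefficients mod 3:
x^0: 1 + 0 = 1 (mod 3)
x^1: 2 + 2 = 1 (mod 3)
x^2: 1 + 0 = 1 (mod 3)
x^3: 1 + 0 = 1 (mod 3)
Result: 1 + x + x^2 + x^3

f + g = 1 + x + x^2 + x^3


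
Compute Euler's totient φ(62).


Factor n: 62 = 2 × 31
φ(n) = n · ∏(1 - 1/p) over distinct primes p | n
φ(62) = 62 · (1 - 1/2) · (1 - 1/31) = 30

φ(62) = 30


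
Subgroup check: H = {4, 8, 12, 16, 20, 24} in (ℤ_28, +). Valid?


Subgroup test for H = {4, 8, 12, 16, 20, 24} in (ℤ_28, +):
(1) 0 ∈ H? No
(2) Closure: for all a,b ∈ H, (a+b) mod 28 ∈ H? No  [counterexample: 4 + 24 = 0 ∉ H]
(3) Inverses: for all a ∈ H, -a mod 28 ∈ H? Yes

No, H is not a subgroup of ℤ_28


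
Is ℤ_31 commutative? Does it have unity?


ℤ_31 is a commutative ring with unity 1; 31 is prime, so ℤ_31 is a field (hence an integral domain)
Commutative: Yes
Integral domain: Yes
Has unity: Yes

ℤ_31: Commutative=Yes, Unity=Yes


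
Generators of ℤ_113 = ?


g generates ℤ_n iff gcd(g,n) = 1
Prime factors of 113: 113
Generators are g ∈ {1,...,112} not divisible by any of these primes.
Generators: {1, 2, 3, 4, 5, 6, 7, 8, 9, 10, 11, 12, 13, 14, 15, 16, 17, 18, 19, 20, 21, 22, 23, 24, 25, 26, 27, 28, 29, 30, 31, 32, 33, 34, 35, 36, 37, 38, 39, 40, 41, 42, 43, 44, 45, 46, 47, 48, 49, 50, 51, 52, 53, 54, 55, 56, 57, 58, 59, 60, 61, 62, 63, 64, 65, 66, 67, 68, 69, 70, 71, 72, 73, 74, 75, 76, 77, 78, 79, 80, 81, 82, 83, 84, 85, 86, 87, 88, 89, 90, 91, 92, 93, 94, 95, 96, 97, 98, 99, 100, 101, 102, 103, 104, 105, 106, 107, 108, 109, 110, 111, 112}
Number of generators = φ(113) = 112

Generators of ℤ_113 = {1, 2, 3, 4, 5, 6, 7, 8, 9, 10, 11, 12, 13, 14, 15, 16, 17, 18, 19, 20, 21, 22, 23, 24, 25, 26, 27, 28, 29, 30, 31, 32, 33, 34, 35, 36, 37, 38, 39, 40, 41, 42, 43, 44, 45, 46, 47, 48, 49, 50, 51, 52, 53, 54, 55, 56, 57, 58, 59, 60, 61, 62, 63, 64, 65, 66, 67, 68, 69, 70, 71, 72, 73, 74, 75, 76, 77, 78, 79, 80, 81, 82, 83, 84, 85, 86, 87, 88, 89, 90, 91, 92, 93, 94, 95, 96, 97, 98, 99, 100, 101, 102, 103, 104, 105, 106, 107, 108, 109, 110, 111, 112}


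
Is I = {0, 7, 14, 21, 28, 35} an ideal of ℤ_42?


Check ideal conditions for I = {0, 7, 14, 21, 28, 35} in ℤ_42:
(1) I is an additive subgroup? Yes
(2) For r ∈ ℤ_42 and a ∈ I: r·a ∈ I? Yes

Yes, I is an ideal of ℤ_42


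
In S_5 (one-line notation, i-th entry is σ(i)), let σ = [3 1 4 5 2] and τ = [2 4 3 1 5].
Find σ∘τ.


σ∘τ: apply τ first, then σ
1 →τ 2 →σ 1
2 →τ 4 →σ 5
3 →τ 3 →σ 4
4 →τ 1 →σ 3
5 →τ 5 →σ 2

σ∘τ = [1 5 4 3 2]


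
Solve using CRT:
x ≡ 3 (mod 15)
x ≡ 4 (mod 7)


m₁ = 15, m₂ = 7, gcd = 1, so CRT applies. M = m₁·m₂ = 105
Let M₁ = M/m₁ = 7, M₂ = M/m₂ = 15
Find y₁ ≡ M₁⁻¹ (mod m₁): 7⁻¹ ≡ 13 (mod 15)
Find y₂ ≡ M₂⁻¹ (mod m₂): 15⁻¹ ≡ 1 (mod 7)
x = a₁·M₁·y₁ + a₂·M₂·y₂ = 3·7·13 + 4·15·1 = 333
Reduce mod 105: x ≡ 18
Check: 18 mod 15 = 3 ✓, 18 mod 7 = 4 ✓

x ≡ 18 (mod 105)


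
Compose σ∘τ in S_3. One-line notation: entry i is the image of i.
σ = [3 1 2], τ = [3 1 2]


σ∘τ: apply τ first, then σ
1 →τ 3 →σ 2
2 →τ 1 →σ 3
3 →τ 2 →σ 1

σ∘τ = [2 3 1]


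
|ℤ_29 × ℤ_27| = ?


|A × B| = |A| · |B|
|ℤ_29 × ℤ_27| = 29 × 27 = 783

|ℤ_29 × ℤ_27| = 783


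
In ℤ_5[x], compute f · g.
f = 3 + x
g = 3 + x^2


Expand and collect like terms; reduce coefficients mod 5:
x^0: 3·3 = 9 ≡ 4 (mod 5)
x^1: 3·0 + 1·3 = 3 ≡ 3 (mod 5)
x^2: 3·1 + 1·0 = 3 ≡ 3 (mod 5)
x^3: 1·1 = 1 ≡ 1 (mod 5)
Result: 4 + 3x + 3x^2 + x^3

f · g = 4 + 3x + 3x^2 + x^3


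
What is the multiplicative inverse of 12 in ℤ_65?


Use the extended Euclidean algorithm to write 1 = 12·s + 65·t; then s mod 65 is the inverse.
Euclidean algorithm:
  12 = 0·65 + 12
  65 = 5·12 + 5
  12 = 2·5 + 2
  5 = 2·2 + 1
  2 = 2·1 + 0
gcd(12,65) = 1
Back-substitution gives: 12·(-27) + 65·(5) = 1
So 12⁻¹ ≡ -27 ≡ 38 (mod 65)
Check: 12 × 38 = 456 ≡ 1 (mod 65) ✓

12⁻¹ ≡ 38 (mod 65)


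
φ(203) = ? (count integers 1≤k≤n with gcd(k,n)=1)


Factor n: 203 = 7 × 29
φ(n) = n · ∏(1 - 1/p) over distinct primes p | n
φ(203) = 203 · (1 - 1/7) · (1 - 1/29) = 168

φ(203) = 168


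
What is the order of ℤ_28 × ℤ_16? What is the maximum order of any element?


|ℤ_28 × ℤ_16| = 28 × 16 = 448
Max element order = lcm(28,16) = 112
Cyclic? No (gcd=4)

|ℤ_28×ℤ_16| = 448, max element order = 112


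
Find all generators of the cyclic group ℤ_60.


g generates ℤ_n iff gcd(g,n) = 1
Prime factors of 60: 2, 3, 5
Generators are g ∈ {1,...,59} not divisible by any of these primes.
Generators: {1, 7, 11, 13, 17, 19, 23, 29, 31, 37, 41, 43, 47, 49, 53, 59}
Number of generators = φ(60) = 16

Generators of ℤ_60 = {1, 7, 11, 13, 17, 19, 23, 29, 31, 37, 41, 43, 47, 49, 53, 59}


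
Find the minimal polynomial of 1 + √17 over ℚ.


Let α = 1 + √17. Then α - 1 = √17, so (α - 1)² = 17, giving α² - 2α - 16 = 0. Degree 2 and α ∉ ℚ, so this is the minimal polynomial.

Minimal polynomial: x² - 2x - 16


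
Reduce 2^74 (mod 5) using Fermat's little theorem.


Fermat's little theorem: if p is prime and gcd(a,p)=1, then a^(p-1) ≡ 1 (mod p)
p = 5 is prime, gcd(2,5) = 1
Reduce exponent: 74 mod 4 = 2
So 2^74 ≡ 2^2 (mod 5)
2^2 mod 5 = 4

2^74 ≡ 4 (mod 5)


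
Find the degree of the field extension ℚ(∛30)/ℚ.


∛30 has minimal polynomial x³ - 30 (irreducible over ℚ since 30 is not a perfect cube)

[ℚ(∛30)/ℚ] = 3


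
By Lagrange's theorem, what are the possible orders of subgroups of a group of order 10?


Lagrange's theorem: |H| divides |G|
|G| = 10
Divisors of 10: 1, 2, 5, 10

Possible subgroup orders: {1, 2, 5, 10}


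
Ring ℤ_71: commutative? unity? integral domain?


ℤ_71 is a commutative ring with unity 1; 71 is prime, so ℤ_71 is a field (hence an integral domain)
Commutative: Yes
Integral domain: Yes
Has unity: Yes

ℤ_71: Commutative=Yes, Unity=Yes


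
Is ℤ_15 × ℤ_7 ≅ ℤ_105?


Comparing ℤ_15 × ℤ_7 and ℤ_105:
gcd(15,7) = 1, so ℤ_15 × ℤ_7 ≅ ℤ_105 (CRT)

Yes, ℤ_15 × ℤ_7 ≅ ℤ_105


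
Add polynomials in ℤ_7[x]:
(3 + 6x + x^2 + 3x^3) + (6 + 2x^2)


Add coefficients mod 7:
x^0: 3 + 6 = 2 (mod 7)
x^1: 6 + 0 = 6 (mod 7)
x^2: 1 + 2 = 3 (mod 7)
x^3: 3 + 0 = 3 (mod 7)
Result: 2 + 6x + 3x^2 + 3x^3

f + g = 2 + 6x + 3x^2 + 3x^3


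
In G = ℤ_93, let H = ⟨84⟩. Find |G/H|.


|⟨84⟩| = n / gcd(84, 93) = 93 / 3 = 31
H is normal (ℤ_93 is abelian).
|G/H| = |G| / |H| = 93 / 31 = 3

|G/H| = 3


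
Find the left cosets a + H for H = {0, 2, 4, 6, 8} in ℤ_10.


H = {0, 2, 4, 6, 8}, |H| = 5
Number of cosets = |G|/|H| = 10/5 = 2
0 + H = {0, 2, 4, 6, 8}
1 + H = {1, 3, 5, 7, 9}

Cosets: 0+H={0,2,4,6,8}; 1+H={1,3,5,7,9}


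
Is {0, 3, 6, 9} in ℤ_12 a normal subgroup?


H = {0, 3, 6, 9} in ℤ_12
ℤ_12 is abelian; every subgroup of an abelian group is normal

Yes, normal subgroup


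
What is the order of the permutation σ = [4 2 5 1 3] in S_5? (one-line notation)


Cycle decomposition: (1 4) (3 5)
Cycle lengths: 2, 2
Order = lcm(2, 2) = 2

ord(σ) = 2


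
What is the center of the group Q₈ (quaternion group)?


Z(G) = {g ∈ G | gx = xg for all x ∈ G}
In Q₈ = {±1, ±i, ±j, ±k}, only ±1 commute with every element

Z(Q₈ (quaternion group)) = {1, -1}


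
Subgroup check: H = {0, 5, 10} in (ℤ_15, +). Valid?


Subgroup test for H = {0, 5, 10} in (ℤ_15, +):
(1) 0 ∈ H? Yes
(2) Closure: for all a,b ∈ H, (a+b) mod 15 ∈ H? Yes
(3) Inverses: for all a ∈ H, -a mod 15 ∈ H? Yes

Yes, H is a subgroup of ℤ_15


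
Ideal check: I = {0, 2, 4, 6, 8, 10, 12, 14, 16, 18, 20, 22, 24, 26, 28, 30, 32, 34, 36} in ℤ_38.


Check ideal conditions for I = {0, 2, 4, 6, 8, 10, 12, 14, 16, 18, 20, 22, 24, 26, 28, 30, 32, 34, 36} in ℤ_38:
(1) I is an additive subgroup? Yes
(2) For r ∈ ℤ_38 and a ∈ I: r·a ∈ I? Yes

Yes, I is an ideal of ℤ_38


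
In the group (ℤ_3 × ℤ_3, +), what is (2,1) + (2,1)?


Operation: componentwise addition mod (3, 3)
(2,1) + (2,1) = ((a₁+b₁) mod 3, (a₂+b₂) mod 3) with a = (2,1), b = (2,1)

(2,1) + (2,1) = (1,2)


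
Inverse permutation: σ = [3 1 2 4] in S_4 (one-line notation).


To find σ⁻¹, swap domain and range:
σ(1) = 3 → σ⁻¹(3) = 1
σ(2) = 1 → σ⁻¹(1) = 2
σ(3) = 2 → σ⁻¹(2) = 3
σ(4) = 4 → σ⁻¹(4) = 4

σ⁻¹ = [2 3 1 4]


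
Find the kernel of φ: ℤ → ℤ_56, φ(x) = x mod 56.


Kernel = preimage of identity
ker(φ) = {x ∈ ℤ : x ≡ 0 (mod 56)} = 56ℤ = {0, ±56, ±112, ...}

ker(φ) = 56ℤ


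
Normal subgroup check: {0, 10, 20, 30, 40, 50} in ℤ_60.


H = {0, 10, 20, 30, 40, 50} in ℤ_60
ℤ_60 is abelian; every subgroup of an abelian group is normal

Yes, normal subgroup


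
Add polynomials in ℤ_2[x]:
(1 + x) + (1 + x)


Add coefficients mod 2:
x^0: 1 + 1 = 0 (mod 2)
x^1: 1 + 1 = 0 (mod 2)
Result: 0

f + g = 0


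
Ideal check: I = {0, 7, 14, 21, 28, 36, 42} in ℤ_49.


Check ideal conditions for I = {0, 7, 14, 21, 28, 36, 42} in ℤ_49:
(1) I is an additive subgroup? No
(2) For r ∈ ℤ_49 and a ∈ I: r·a ∈ I? No  [counterexample: r=2, a=36, r·a mod 49 = 23 ∉ I]

No, I is not an ideal of ℤ_49


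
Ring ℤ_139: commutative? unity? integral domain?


ℤ_139 is a commutative ring with unity 1; 139 is prime, so ℤ_139 is a field (hence an integral domain)
Commutative: Yes
Integral domain: Yes
Has unity: Yes

ℤ_139: Commutative=Yes, Unity=Yes


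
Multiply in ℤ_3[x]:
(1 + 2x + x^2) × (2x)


Expand and collect like terms; reduce coefficients mod 3:
x^0: 1·0 = 0 ≡ 0 (mod 3)
x^1: 1·2 + 2·0 = 2 ≡ 2 (mod 3)
x^2: 2·2 + 1·0 = 4 ≡ 1 (mod 3)
x^3: 1·2 = 2 ≡ 2 (mod 3)
Result: 2x + x^2 + 2x^3

f · g = 2x + x^2 + 2x^3


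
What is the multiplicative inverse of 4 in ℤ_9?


Use the extended Euclidean algorithm to write 1 = 4·s + 9·t; then s mod 9 is the inverse.
Euclidean algorithm:
  4 = 0·9 + 4
  9 = 2·4 + 1
  4 = 4·1 + 0
gcd(4,9) = 1
Back-substitution gives: 4·(-2) + 9·(1) = 1
So 4⁻¹ ≡ -2 ≡ 7 (mod 9)
Check: 4 × 7 = 28 ≡ 1 (mod 9) ✓

4⁻¹ ≡ 7 (mod 9)


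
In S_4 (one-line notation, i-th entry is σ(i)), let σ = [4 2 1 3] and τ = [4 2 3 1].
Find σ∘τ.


σ∘τ: apply τ first, then σ
1 →τ 4 →σ 3
2 →τ 2 →σ 2
3 →τ 3 →σ 1
4 →τ 1 →σ 4

σ∘τ = [3 2 1 4]


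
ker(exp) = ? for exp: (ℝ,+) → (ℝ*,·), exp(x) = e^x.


Kernel = preimage of identity
ker(exp) = {x ∈ ℝ | e^x = 1} = {0}

ker(exp) = {0}


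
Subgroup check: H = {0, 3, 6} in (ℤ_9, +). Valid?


Subgroup test for H = {0, 3, 6} in (ℤ_9, +):
(1) 0 ∈ H? Yes
(2) Closure: for all a,b ∈ H, (a+b) mod 9 ∈ H? Yes
(3) Inverses: for all a ∈ H, -a mod 9 ∈ H? Yes

Yes, H is a subgroup of ℤ_9


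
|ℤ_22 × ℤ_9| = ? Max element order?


|ℤ_22 × ℤ_9| = 22 × 9 = 198
Max element order = lcm(22,9) = 198
Cyclic? Yes (gcd=1)

|ℤ_22×ℤ_9| = 198, max element order = 198


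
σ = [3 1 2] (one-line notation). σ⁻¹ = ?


To find σ⁻¹, swap domain and range:
σ(1) = 3 → σ⁻¹(3) = 1
σ(2) = 1 → σ⁻¹(1) = 2
σ(3) = 2 → σ⁻¹(2) = 3

σ⁻¹ = [2 3 1]


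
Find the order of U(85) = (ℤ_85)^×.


U(n) is the group of units mod n; |U(n)| = φ(n)
|U(85)| = φ(85) = 64

|U(85) = (ℤ_85)^×| = 64


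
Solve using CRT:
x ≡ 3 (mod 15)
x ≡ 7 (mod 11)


m₁ = 15, m₂ = 11, gcd = 1, so CRT applies. M = m₁·m₂ = 165
Let M₁ = M/m₁ = 11, M₂ = M/m₂ = 15
Find y₁ ≡ M₁⁻¹ (mod m₁): 11⁻¹ ≡ 11 (mod 15)
Find y₂ ≡ M₂⁻¹ (mod m₂): 15⁻¹ ≡ 3 (mod 11)
x = a₁·M₁·y₁ + a₂·M₂·y₂ = 3·11·11 + 7·15·3 = 678
Reduce mod 165: x ≡ 18
Check: 18 mod 15 = 3 ✓, 18 mod 11 = 7 ✓

x ≡ 18 (mod 165)


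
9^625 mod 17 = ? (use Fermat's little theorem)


Fermat's little theorem: if p is prime and gcd(a,p)=1, then a^(p-1) ≡ 1 (mod p)
p = 17 is prime, gcd(9,17) = 1
Reduce exponent: 625 mod 16 = 1
So 9^625 ≡ 9^1 (mod 17)
9^1 mod 17 = 9

9^625 ≡ 9 (mod 17)
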